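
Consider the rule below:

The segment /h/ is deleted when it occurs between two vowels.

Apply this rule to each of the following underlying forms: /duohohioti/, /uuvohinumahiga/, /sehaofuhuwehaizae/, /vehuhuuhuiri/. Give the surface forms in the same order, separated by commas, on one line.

/duohohioti/: /h/ occurs between vowels /o/ and /o/, so it deletes. /h/ occurs between vowels /o/ and /i/, so it deletes. → [duooioti].
/uuvohinumahiga/: /h/ occurs between vowels /o/ and /i/, so it deletes. /h/ occurs between vowels /a/ and /i/, so it deletes. → [uuvoinumaiga].
/sehaofuhuwehaizae/: /h/ occurs between vowels /e/ and /a/, so it deletes. /h/ occurs between vowels /u/ and /u/, so it deletes. /h/ occurs between vowels /e/ and /a/, so it deletes. → [seaofuuweaizae].
/vehuhuuhuiri/: /h/ occurs between vowels /e/ and /u/, so it deletes. /h/ occurs between vowels /u/ and /u/, so it deletes. /h/ occurs between vowels /u/ and /u/, so it deletes. → [veuuuuiri].

duooioti, uuvoinumaiga, seaofuuweaizae, veuuuuiri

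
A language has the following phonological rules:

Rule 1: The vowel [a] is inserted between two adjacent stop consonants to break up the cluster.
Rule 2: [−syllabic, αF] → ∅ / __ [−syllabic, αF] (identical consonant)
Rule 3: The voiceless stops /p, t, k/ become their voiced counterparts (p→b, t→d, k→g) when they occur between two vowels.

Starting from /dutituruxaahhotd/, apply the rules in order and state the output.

Rule 1 (stop-cluster a-epenthesis): /t/ and /d/ form a stop–stop cluster, so [a] is inserted between them. /dutituruxaahhotd/ → dutituruxaahhotad.
Rule 2 (degemination): /hh/ is a geminate; the first /h/ deletes. /dutituruxaahhotad/ → dutituruxaahotad.
Rule 3 (intervocalic voicing): /t/ is a voiceless stop between vowels /u/ and /i/, so it voices to [d]. /t/ is a voiceless stop between vowels /i/ and /u/, so it voices to [d]. /t/ is a voiceless stop between vowels /o/ and /a/, so it voices to [d]. /dutituruxaahotad/ → dudiduruxaahodad.

dudiduruxaahodad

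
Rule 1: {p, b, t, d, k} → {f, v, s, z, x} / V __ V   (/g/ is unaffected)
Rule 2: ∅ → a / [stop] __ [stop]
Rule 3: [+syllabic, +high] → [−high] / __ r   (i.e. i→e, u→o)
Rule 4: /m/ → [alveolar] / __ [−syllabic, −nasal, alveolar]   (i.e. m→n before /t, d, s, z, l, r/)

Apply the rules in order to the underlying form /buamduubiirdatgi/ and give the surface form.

buanduuvierdatagi

Rule 1 (intervocalic spirantization): /b/ is a stop between vowels /u/ and /i/, so it spirantizes to the fricative [v]. /buamduubiirdatgi/ → buamduuviirdatgi.
Rule 2 (stop-cluster a-epenthesis): /t/ and /g/ form a stop–stop cluster, so [a] is inserted between them. /buamduuviirdatgi/ → buamduuviirdatagi.
Rule 3 (pre-rhotic lowering): /i/ is a high vowel immediately before /r/, so it lowers to [e]. /buamduuviirdatagi/ → buamduuvierdatagi.
Rule 4 (nasal place assimilation): /m/ precedes the alveolar consonant /d/, so it assimilates in place to [n]. /buamduuvierdatagi/ → buanduuvierdatagi.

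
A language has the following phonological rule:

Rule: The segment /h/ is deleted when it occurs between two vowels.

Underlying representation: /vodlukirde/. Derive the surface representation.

No segment of /vodlukirde/ meets the structural description of the rule, so the form surfaces unchanged.

vodlukirde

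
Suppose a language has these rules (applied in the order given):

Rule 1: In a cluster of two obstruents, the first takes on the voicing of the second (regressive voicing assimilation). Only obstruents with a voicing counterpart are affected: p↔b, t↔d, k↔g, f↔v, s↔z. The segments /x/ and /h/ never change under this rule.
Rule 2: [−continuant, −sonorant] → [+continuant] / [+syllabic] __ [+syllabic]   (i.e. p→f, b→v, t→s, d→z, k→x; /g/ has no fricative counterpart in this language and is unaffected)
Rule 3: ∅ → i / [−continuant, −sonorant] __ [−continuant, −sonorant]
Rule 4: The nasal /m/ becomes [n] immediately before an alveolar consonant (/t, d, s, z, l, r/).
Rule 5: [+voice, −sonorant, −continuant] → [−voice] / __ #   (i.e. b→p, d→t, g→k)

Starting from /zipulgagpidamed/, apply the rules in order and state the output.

Rule 1 (regressive voicing assimilation): /g/ precedes the voiceless obstruent /p/, so it devoices to [k] by assimilation. /zipulgagpidamed/ → zipulgakpidamed.
Rule 2 (intervocalic spirantization): /p/ is a stop between vowels /i/ and /u/, so it spirantizes to the fricative [f]. /d/ is a stop between vowels /i/ and /a/, so it spirantizes to the fricative [z]. /zipulgakpidamed/ → zifulgakpizamed.
Rule 3 (stop-cluster i-epenthesis): /k/ and /p/ form a stop–stop cluster, so [i] is inserted between them. /zifulgakpizamed/ → zifulgakipizamed.
Rule 4 (nasal place assimilation): no segment meets the environment; /zifulgakipizamed/ is unchanged.
Rule 5 (final devoicing): /d/ is a voiced stop in word-final position, so it devoices to [t]. /zifulgakipizamed/ → zifulgakipizamet.

zifulgakipizamet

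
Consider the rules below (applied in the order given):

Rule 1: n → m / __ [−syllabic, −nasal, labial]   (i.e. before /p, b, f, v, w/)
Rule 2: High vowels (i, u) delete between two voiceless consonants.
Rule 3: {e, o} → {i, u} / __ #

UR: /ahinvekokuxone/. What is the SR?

ahimvekokxoni

Rule 1 (nasal place assimilation): /n/ precedes the labial consonant /v/, so it assimilates in place to [m]. /ahinvekokuxone/ → ahimvekokuxone.
Rule 2 (high vowel syncope): /u/ is a high vowel flanked by voiceless consonants /k/ and /x/, so it deletes. /ahimvekokuxone/ → ahimvekokxone.
Rule 3 (final vowel raising): /e/ is a mid vowel in word-final position, so it raises to [i]. /ahimvekokxone/ → ahimvekokxoni.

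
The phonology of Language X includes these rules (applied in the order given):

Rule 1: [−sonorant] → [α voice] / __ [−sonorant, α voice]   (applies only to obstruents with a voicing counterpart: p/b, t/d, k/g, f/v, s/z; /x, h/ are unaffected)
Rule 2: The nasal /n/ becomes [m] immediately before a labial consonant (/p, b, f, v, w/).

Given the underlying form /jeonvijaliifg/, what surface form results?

Rule 1 (regressive voicing assimilation): /f/ precedes the voiced obstruent /g/, so it voices to [v] by assimilation. /jeonvijaliifg/ → jeonvijaliivg.
Rule 2 (nasal place assimilation): /n/ precedes the labial consonant /v/, so it assimilates in place to [m]. /jeonvijaliivg/ → jeomvijaliivg.

jeomvijaliivg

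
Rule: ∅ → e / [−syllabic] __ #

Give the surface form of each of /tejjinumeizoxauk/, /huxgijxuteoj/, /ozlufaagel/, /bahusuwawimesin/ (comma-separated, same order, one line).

tejjinumeizoxauke, huxgijxuteoje, ozlufaagele, bahusuwawimesine

/tejjinumeizoxauk/: the form ends in the consonant /k/, so [e] is inserted word-finally. → [tejjinumeizoxauke].
/huxgijxuteoj/: the form ends in the consonant /j/, so [e] is inserted word-finally. → [huxgijxuteoje].
/ozlufaagel/: the form ends in the consonant /l/, so [e] is inserted word-finally. → [ozlufaagele].
/bahusuwawimesin/: the form ends in the consonant /n/, so [e] is inserted word-finally. → [bahusuwawimesine].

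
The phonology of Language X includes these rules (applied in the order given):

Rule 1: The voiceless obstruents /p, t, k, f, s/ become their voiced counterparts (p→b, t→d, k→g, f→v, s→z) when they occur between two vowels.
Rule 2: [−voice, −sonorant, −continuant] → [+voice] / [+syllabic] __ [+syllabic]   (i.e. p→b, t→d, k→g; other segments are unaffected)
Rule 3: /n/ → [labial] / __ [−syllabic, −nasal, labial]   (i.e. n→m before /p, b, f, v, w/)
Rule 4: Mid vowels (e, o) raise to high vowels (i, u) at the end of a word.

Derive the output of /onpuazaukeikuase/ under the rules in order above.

Rule 1 (intervocalic voicing): /k/ is a voiceless obstruent between vowels /u/ and /e/, so it voices to [g]. /k/ is a voiceless obstruent between vowels /i/ and /u/, so it voices to [g]. /s/ is a voiceless obstruent between vowels /a/ and /e/, so it voices to [z]. /onpuazaukeikuase/ → onpuazaugeiguaze.
Rule 2 (intervocalic voicing): no segment meets the environment; /onpuazaugeiguaze/ is unchanged.
Rule 3 (nasal place assimilation): /n/ precedes the labial consonant /p/, so it assimilates in place to [m]. /onpuazaugeiguaze/ → ompuazaugeiguaze.
Rule 4 (final vowel raising): /e/ is a mid vowel in word-final position, so it raises to [i]. /ompuazaugeiguaze/ → ompuazaugeiguazi.

ompuazaugeiguazi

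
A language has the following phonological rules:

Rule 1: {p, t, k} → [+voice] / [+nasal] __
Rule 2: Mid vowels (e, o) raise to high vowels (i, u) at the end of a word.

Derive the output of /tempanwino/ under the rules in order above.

Rule 1 (post-nasal voicing): /p/ is a voiceless stop immediately after the nasal /m/, so it voices to [b]. /tempanwino/ → tembanwino.
Rule 2 (final vowel raising): /o/ is a mid vowel in word-final position, so it raises to [u]. /tembanwino/ → tembanwinu.

tembanwinu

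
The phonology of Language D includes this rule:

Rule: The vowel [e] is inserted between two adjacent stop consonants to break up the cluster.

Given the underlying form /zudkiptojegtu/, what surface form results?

zudekipetojegetu

/d/ and /k/ form a stop–stop cluster, so [e] is inserted between them.
/p/ and /t/ form a stop–stop cluster, so [e] is inserted between them.
/g/ and /t/ form a stop–stop cluster, so [e] is inserted between them.
Surface form: [zudekipetojegetu].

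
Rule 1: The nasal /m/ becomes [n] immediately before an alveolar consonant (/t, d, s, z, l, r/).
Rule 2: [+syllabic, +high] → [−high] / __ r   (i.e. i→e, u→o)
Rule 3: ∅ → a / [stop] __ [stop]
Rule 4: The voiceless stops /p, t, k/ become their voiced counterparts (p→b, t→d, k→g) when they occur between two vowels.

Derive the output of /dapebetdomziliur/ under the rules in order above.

dabebedadonzilior

Rule 1 (nasal place assimilation): /m/ precedes the alveolar consonant /z/, so it assimilates in place to [n]. /dapebetdomziliur/ → dapebetdonziliur.
Rule 2 (pre-rhotic lowering): /u/ is a high vowel immediately before /r/, so it lowers to [o]. /dapebetdonziliur/ → dapebetdonzilior.
Rule 3 (stop-cluster a-epenthesis): /t/ and /d/ form a stop–stop cluster, so [a] is inserted between them. /dapebetdonzilior/ → dapebetadonzilior.
Rule 4 (intervocalic voicing): /p/ is a voiceless stop between vowels /a/ and /e/, so it voices to [b]. /t/ is a voiceless stop between vowels /e/ and /a/, so it voices to [d]. /dapebetadonzilior/ → dabebedadonzilior.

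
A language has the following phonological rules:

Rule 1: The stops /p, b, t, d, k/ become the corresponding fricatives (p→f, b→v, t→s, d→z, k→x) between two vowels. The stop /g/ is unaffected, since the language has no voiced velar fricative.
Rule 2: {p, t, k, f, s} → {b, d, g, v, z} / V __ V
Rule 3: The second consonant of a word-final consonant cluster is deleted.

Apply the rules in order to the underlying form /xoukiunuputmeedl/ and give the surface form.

xouxiunuvutmeed

Rule 1 (intervocalic spirantization): /k/ is a stop between vowels /u/ and /i/, so it spirantizes to the fricative [x]. /p/ is a stop between vowels /u/ and /u/, so it spirantizes to the fricative [f]. /xoukiunuputmeedl/ → xouxiunufutmeedl.
Rule 2 (intervocalic voicing): /f/ is a voiceless obstruent between vowels /u/ and /u/, so it voices to [v]. /xouxiunufutmeedl/ → xouxiunuvutmeedl.
Rule 3 (final cluster simplification): /l/ is the second consonant of a word-final cluster /dl/, so it deletes. /xouxiunuvutmeedl/ → xouxiunuvutmeed.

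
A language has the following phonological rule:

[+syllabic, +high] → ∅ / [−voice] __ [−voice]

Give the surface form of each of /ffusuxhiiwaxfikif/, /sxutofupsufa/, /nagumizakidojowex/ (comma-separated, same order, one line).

ffsxhiiwaxfkf, sxtofpsfa, nagumizakidojowex

/ffusuxhiiwaxfikif/: /u/ is a high vowel flanked by voiceless consonants /f/ and /s/, so it deletes. /u/ is a high vowel flanked by voiceless consonants /s/ and /x/, so it deletes. /i/ is a high vowel flanked by voiceless consonants /f/ and /k/, so it deletes. /i/ is a high vowel flanked by voiceless consonants /k/ and /f/, so it deletes. → [ffsxhiiwaxfkf].
/sxutofupsufa/: /u/ is a high vowel flanked by voiceless consonants /x/ and /t/, so it deletes. /u/ is a high vowel flanked by voiceless consonants /f/ and /p/, so it deletes. /u/ is a high vowel flanked by voiceless consonants /s/ and /f/, so it deletes. → [sxtofpsfa].
/nagumizakidojowex/: the rule's environment is not met; surfaces unchanged as [nagumizakidojowex].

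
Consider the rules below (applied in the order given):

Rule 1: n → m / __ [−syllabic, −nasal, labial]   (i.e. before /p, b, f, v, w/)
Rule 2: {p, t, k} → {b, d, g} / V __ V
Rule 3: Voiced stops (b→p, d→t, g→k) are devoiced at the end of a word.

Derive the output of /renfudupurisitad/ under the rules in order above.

remfuduburisidat

Rule 1 (nasal place assimilation): /n/ precedes the labial consonant /f/, so it assimilates in place to [m]. /renfudupurisitad/ → remfudupurisitad.
Rule 2 (intervocalic voicing): /p/ is a voiceless stop between vowels /u/ and /u/, so it voices to [b]. /t/ is a voiceless stop between vowels /i/ and /a/, so it voices to [d]. /remfudupurisitad/ → remfuduburisidad.
Rule 3 (final devoicing): /d/ is a voiced stop in word-final position, so it devoices to [t]. /remfuduburisidad/ → remfuduburisidat.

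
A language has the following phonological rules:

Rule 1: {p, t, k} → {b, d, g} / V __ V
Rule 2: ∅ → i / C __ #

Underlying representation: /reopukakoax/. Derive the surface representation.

reobugagoaxi

Rule 1 (intervocalic voicing): /p/ is a voiceless stop between vowels /o/ and /u/, so it voices to [b]. /k/ is a voiceless stop between vowels /u/ and /a/, so it voices to [g]. /k/ is a voiceless stop between vowels /a/ and /o/, so it voices to [g]. /reopukakoax/ → reobugagoax.
Rule 2 (final i-epenthesis): the form ends in the consonant /x/, so [i] is inserted word-finally. /reobugagoax/ → reobugagoaxi.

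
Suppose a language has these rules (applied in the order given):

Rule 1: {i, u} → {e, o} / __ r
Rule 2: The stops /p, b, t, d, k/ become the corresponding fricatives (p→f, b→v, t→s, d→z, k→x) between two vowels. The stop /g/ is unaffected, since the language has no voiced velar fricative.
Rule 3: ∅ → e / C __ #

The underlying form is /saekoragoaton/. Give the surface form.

saexoragoasone

Rule 1 (pre-rhotic lowering): no segment meets the environment; /saekoragoaton/ is unchanged.
Rule 2 (intervocalic spirantization): /k/ is a stop between vowels /e/ and /o/, so it spirantizes to the fricative [x]. /t/ is a stop between vowels /a/ and /o/, so it spirantizes to the fricative [s]. /saekoragoaton/ → saexoragoason.
Rule 3 (final e-epenthesis): the form ends in the consonant /n/, so [e] is inserted word-finally. /saexoragoason/ → saexoragoasone.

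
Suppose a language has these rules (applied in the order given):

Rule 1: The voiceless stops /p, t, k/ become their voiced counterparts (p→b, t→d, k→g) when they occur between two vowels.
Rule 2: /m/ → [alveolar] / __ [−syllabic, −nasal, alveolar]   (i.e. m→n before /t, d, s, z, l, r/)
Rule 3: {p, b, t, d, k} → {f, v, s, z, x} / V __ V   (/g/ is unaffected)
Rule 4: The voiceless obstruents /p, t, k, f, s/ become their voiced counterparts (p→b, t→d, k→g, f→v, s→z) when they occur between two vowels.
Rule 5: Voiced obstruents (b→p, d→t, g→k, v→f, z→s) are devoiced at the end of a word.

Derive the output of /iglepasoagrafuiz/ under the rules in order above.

iglevazoagravuis

Rule 1 (intervocalic voicing): /p/ is a voiceless stop between vowels /e/ and /a/, so it voices to [b]. /iglepasoagrafuiz/ → iglebasoagrafuiz.
Rule 2 (nasal place assimilation): no segment meets the environment; /iglebasoagrafuiz/ is unchanged.
Rule 3 (intervocalic spirantization): /b/ is a stop between vowels /e/ and /a/, so it spirantizes to the fricative [v]. /iglebasoagrafuiz/ → iglevasoagrafuiz.
Rule 4 (intervocalic voicing): /s/ is a voiceless obstruent between vowels /a/ and /o/, so it voices to [z]. /f/ is a voiceless obstruent between vowels /a/ and /u/, so it voices to [v]. /iglevasoagrafuiz/ → iglevazoagravuiz.
Rule 5 (final devoicing): /z/ is a voiced obstruent in word-final position, so it devoices to [s]. /iglevazoagravuiz/ → iglevazoagravuis.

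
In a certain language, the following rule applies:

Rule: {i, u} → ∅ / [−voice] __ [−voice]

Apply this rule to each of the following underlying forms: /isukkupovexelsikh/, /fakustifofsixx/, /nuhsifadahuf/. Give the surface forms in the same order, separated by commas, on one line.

/isukkupovexelsikh/: /u/ is a high vowel flanked by voiceless consonants /s/ and /k/, so it deletes. /u/ is a high vowel flanked by voiceless consonants /k/ and /p/, so it deletes. /i/ is a high vowel flanked by voiceless consonants /s/ and /k/, so it deletes. → [iskkpovexelskh].
/fakustifofsixx/: /u/ is a high vowel flanked by voiceless consonants /k/ and /s/, so it deletes. /i/ is a high vowel flanked by voiceless consonants /t/ and /f/, so it deletes. /i/ is a high vowel flanked by voiceless consonants /s/ and /x/, so it deletes. → [fakstfofsxx].
/nuhsifadahuf/: /i/ is a high vowel flanked by voiceless consonants /s/ and /f/, so it deletes. /u/ is a high vowel flanked by voiceless consonants /h/ and /f/, so it deletes. → [nuhsfadahf].

iskkpovexelskh, fakstfofsxx, nuhsfadahf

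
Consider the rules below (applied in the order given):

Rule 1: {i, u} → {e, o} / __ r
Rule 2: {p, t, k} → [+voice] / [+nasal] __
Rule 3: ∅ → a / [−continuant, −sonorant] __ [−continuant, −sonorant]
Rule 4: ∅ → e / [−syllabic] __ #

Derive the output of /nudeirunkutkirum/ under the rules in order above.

nudeerungutakerume

Rule 1 (pre-rhotic lowering): /i/ is a high vowel immediately before /r/, so it lowers to [e]. /i/ is a high vowel immediately before /r/, so it lowers to [e]. /nudeirunkutkirum/ → nudeerunkutkerum.
Rule 2 (post-nasal voicing): /k/ is a voiceless stop immediately after the nasal /n/, so it voices to [g]. /nudeerunkutkerum/ → nudeerungutkerum.
Rule 3 (stop-cluster a-epenthesis): /t/ and /k/ form a stop–stop cluster, so [a] is inserted between them. /nudeerungutkerum/ → nudeerungutakerum.
Rule 4 (final e-epenthesis): the form ends in the consonant /m/, so [e] is inserted word-finally. /nudeerungutakerum/ → nudeerungutakerume.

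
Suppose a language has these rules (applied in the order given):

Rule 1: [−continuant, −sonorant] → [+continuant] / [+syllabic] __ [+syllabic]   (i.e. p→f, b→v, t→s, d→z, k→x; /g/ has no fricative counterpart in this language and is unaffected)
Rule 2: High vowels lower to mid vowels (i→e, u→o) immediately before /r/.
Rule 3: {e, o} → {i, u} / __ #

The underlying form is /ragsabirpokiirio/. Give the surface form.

Rule 1 (intervocalic spirantization): /b/ is a stop between vowels /a/ and /i/, so it spirantizes to the fricative [v]. /k/ is a stop between vowels /o/ and /i/, so it spirantizes to the fricative [x]. /ragsabirpokiirio/ → ragsavirpoxiirio.
Rule 2 (pre-rhotic lowering): /i/ is a high vowel immediately before /r/, so it lowers to [e]. /i/ is a high vowel immediately before /r/, so it lowers to [e]. /ragsavirpoxiirio/ → ragsaverpoxierio.
Rule 3 (final vowel raising): /o/ is a mid vowel in word-final position, so it raises to [u]. /ragsaverpoxierio/ → ragsaverpoxieriu.

ragsaverpoxieriu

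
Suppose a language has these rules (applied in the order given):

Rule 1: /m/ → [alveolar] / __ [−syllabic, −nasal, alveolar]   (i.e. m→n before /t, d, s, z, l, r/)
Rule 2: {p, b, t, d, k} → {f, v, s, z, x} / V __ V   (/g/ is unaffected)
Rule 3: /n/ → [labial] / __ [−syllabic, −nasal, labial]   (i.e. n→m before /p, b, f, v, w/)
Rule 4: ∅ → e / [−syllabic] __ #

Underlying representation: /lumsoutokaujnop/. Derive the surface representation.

lunsousoxaujnope

Rule 1 (nasal place assimilation): /m/ precedes the alveolar consonant /s/, so it assimilates in place to [n]. /lumsoutokaujnop/ → lunsoutokaujnop.
Rule 2 (intervocalic spirantization): /t/ is a stop between vowels /u/ and /o/, so it spirantizes to the fricative [s]. /k/ is a stop between vowels /o/ and /a/, so it spirantizes to the fricative [x]. /lunsoutokaujnop/ → lunsousoxaujnop.
Rule 3 (nasal place assimilation): no segment meets the environment; /lunsousoxaujnop/ is unchanged.
Rule 4 (final e-epenthesis): the form ends in the consonant /p/, so [e] is inserted word-finally. /lunsousoxaujnop/ → lunsousoxaujnope.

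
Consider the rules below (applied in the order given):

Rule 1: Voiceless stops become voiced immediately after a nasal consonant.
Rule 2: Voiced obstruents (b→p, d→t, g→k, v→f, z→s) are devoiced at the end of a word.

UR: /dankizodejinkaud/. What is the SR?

Rule 1 (post-nasal voicing): /k/ is a voiceless stop immediately after the nasal /n/, so it voices to [g]. /k/ is a voiceless stop immediately after the nasal /n/, so it voices to [g]. /dankizodejinkaud/ → dangizodejingaud.
Rule 2 (final devoicing): /d/ is a voiced obstruent in word-final position, so it devoices to [t]. /dangizodejingaud/ → dangizodejingaut.

dangizodejingaut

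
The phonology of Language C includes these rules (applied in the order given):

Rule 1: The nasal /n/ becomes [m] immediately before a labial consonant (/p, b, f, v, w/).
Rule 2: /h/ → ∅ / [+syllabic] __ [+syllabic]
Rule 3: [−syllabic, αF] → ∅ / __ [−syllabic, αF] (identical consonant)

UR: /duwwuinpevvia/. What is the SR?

duwuimpevia

Rule 1 (nasal place assimilation): /n/ precedes the labial consonant /p/, so it assimilates in place to [m]. /duwwuinpevvia/ → duwwuimpevvia.
Rule 2 (intervocalic h-deletion): no segment meets the environment; /duwwuimpevvia/ is unchanged.
Rule 3 (degemination): /ww/ is a geminate; the first /w/ deletes. /vv/ is a geminate; the first /v/ deletes. /duwwuimpevvia/ → duwuimpevia.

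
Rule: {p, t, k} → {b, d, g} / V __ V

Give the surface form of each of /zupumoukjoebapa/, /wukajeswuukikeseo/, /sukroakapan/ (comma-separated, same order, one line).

zubumoukjoebaba, wugajeswuugigeseo, sukroagaban

/zupumoukjoebapa/: /p/ is a voiceless stop between vowels /u/ and /u/, so it voices to [b]. /p/ is a voiceless stop between vowels /a/ and /a/, so it voices to [b]. → [zubumoukjoebaba].
/wukajeswuukikeseo/: /k/ is a voiceless stop between vowels /u/ and /a/, so it voices to [g]. /k/ is a voiceless stop between vowels /u/ and /i/, so it voices to [g]. /k/ is a voiceless stop between vowels /i/ and /e/, so it voices to [g]. → [wugajeswuugigeseo].
/sukroakapan/: /k/ is a voiceless stop between vowels /a/ and /a/, so it voices to [g]. /p/ is a voiceless stop between vowels /a/ and /a/, so it voices to [b]. → [sukroagaban].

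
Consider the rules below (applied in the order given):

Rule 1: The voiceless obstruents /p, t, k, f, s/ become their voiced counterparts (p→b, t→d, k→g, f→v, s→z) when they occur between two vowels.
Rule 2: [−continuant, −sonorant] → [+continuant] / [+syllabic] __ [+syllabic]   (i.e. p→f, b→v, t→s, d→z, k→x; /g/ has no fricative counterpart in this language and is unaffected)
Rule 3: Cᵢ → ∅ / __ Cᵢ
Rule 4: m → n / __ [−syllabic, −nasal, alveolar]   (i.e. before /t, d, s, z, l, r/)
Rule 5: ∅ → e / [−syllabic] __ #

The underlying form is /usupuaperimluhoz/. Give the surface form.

Rule 1 (intervocalic voicing): /s/ is a voiceless obstruent between vowels /u/ and /u/, so it voices to [z]. /p/ is a voiceless obstruent between vowels /u/ and /u/, so it voices to [b]. /p/ is a voiceless obstruent between vowels /a/ and /e/, so it voices to [b]. /usupuaperimluhoz/ → uzubuaberimluhoz.
Rule 2 (intervocalic spirantization): /b/ is a stop between vowels /u/ and /u/, so it spirantizes to the fricative [v]. /b/ is a stop between vowels /a/ and /e/, so it spirantizes to the fricative [v]. /uzubuaberimluhoz/ → uzuvuaverimluhoz.
Rule 3 (degemination): no segment meets the environment; /uzuvuaverimluhoz/ is unchanged.
Rule 4 (nasal place assimilation): /m/ precedes the alveolar consonant /l/, so it assimilates in place to [n]. /uzuvuaverimluhoz/ → uzuvuaverinluhoz.
Rule 5 (final e-epenthesis): the form ends in the consonant /z/, so [e] is inserted word-finally. /uzuvuaverinluhoz/ → uzuvuaverinluhoze.

uzuvuaverinluhoze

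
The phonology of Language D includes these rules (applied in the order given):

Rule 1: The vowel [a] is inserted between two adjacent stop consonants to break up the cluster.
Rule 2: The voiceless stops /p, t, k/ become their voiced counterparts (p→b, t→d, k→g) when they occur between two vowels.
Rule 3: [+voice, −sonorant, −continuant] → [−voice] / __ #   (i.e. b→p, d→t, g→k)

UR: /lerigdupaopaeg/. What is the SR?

lerigadubaobaek

Rule 1 (stop-cluster a-epenthesis): /g/ and /d/ form a stop–stop cluster, so [a] is inserted between them. /lerigdupaopaeg/ → lerigadupaopaeg.
Rule 2 (intervocalic voicing): /p/ is a voiceless stop between vowels /u/ and /a/, so it voices to [b]. /p/ is a voiceless stop between vowels /o/ and /a/, so it voices to [b]. /lerigadupaopaeg/ → lerigadubaobaeg.
Rule 3 (final devoicing): /g/ is a voiced stop in word-final position, so it devoices to [k]. /lerigadubaobaeg/ → lerigadubaobaek.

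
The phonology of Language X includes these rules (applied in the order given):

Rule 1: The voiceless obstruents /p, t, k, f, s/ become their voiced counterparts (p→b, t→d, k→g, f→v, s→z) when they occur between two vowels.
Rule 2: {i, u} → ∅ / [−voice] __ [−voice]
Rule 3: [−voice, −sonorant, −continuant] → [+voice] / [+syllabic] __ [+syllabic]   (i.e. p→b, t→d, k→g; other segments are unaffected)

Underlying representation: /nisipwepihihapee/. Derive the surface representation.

Rule 1 (intervocalic voicing): /s/ is a voiceless obstruent between vowels /i/ and /i/, so it voices to [z]. /p/ is a voiceless obstruent between vowels /e/ and /i/, so it voices to [b]. /p/ is a voiceless obstruent between vowels /a/ and /e/, so it voices to [b]. /nisipwepihihapee/ → nizipwebihihabee.
Rule 2 (high vowel syncope): /i/ is a high vowel flanked by voiceless consonants /h/ and /h/, so it deletes. /nizipwebihihabee/ → nizipwebihhabee.
Rule 3 (intervocalic voicing): no segment meets the environment; /nizipwebihhabee/ is unchanged.

nizipwebihhabee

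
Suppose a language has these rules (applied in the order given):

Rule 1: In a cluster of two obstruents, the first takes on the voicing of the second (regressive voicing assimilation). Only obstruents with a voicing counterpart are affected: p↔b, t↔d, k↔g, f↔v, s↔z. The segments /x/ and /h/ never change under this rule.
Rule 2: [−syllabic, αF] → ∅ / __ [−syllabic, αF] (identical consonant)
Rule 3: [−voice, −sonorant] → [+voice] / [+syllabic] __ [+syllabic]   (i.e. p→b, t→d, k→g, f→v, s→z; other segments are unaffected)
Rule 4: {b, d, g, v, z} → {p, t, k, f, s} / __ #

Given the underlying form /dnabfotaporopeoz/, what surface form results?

Rule 1 (regressive voicing assimilation): /b/ precedes the voiceless obstruent /f/, so it devoices to [p] by assimilation. /dnabfotaporopeoz/ → dnapfotaporopeoz.
Rule 2 (degemination): no segment meets the environment; /dnapfotaporopeoz/ is unchanged.
Rule 3 (intervocalic voicing): /t/ is a voiceless obstruent between vowels /o/ and /a/, so it voices to [d]. /p/ is a voiceless obstruent between vowels /a/ and /o/, so it voices to [b]. /p/ is a voiceless obstruent between vowels /o/ and /e/, so it voices to [b]. /dnapfotaporopeoz/ → dnapfodaborobeoz.
Rule 4 (final devoicing): /z/ is a voiced obstruent in word-final position, so it devoices to [s]. /dnapfodaborobeoz/ → dnapfodaborobeos.

dnapfodaborobeos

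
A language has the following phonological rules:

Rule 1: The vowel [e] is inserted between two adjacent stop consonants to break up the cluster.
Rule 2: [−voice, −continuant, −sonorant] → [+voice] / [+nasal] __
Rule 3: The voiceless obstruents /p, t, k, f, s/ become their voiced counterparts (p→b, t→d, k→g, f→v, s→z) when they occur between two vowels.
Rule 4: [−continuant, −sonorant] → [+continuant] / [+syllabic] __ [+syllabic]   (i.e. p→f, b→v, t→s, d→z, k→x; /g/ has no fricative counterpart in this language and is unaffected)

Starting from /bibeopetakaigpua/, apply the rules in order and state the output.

Rule 1 (stop-cluster e-epenthesis): /g/ and /p/ form a stop–stop cluster, so [e] is inserted between them. /bibeopetakaigpua/ → bibeopetakaigepua.
Rule 2 (post-nasal voicing): no segment meets the environment; /bibeopetakaigepua/ is unchanged.
Rule 3 (intervocalic voicing): /p/ is a voiceless obstruent between vowels /o/ and /e/, so it voices to [b]. /t/ is a voiceless obstruent between vowels /e/ and /a/, so it voices to [d]. /k/ is a voiceless obstruent between vowels /a/ and /a/, so it voices to [g]. /p/ is a voiceless obstruent between vowels /e/ and /u/, so it voices to [b]. /bibeopetakaigepua/ → bibeobedagaigebua.
Rule 4 (intervocalic spirantization): /b/ is a stop between vowels /i/ and /e/, so it spirantizes to the fricative [v]. /b/ is a stop between vowels /o/ and /e/, so it spirantizes to the fricative [v]. /d/ is a stop between vowels /e/ and /a/, so it spirantizes to the fricative [z]. /b/ is a stop between vowels /e/ and /u/, so it spirantizes to the fricative [v]. /bibeobedagaigebua/ → biveovezagaigevua.

biveovezagaigevua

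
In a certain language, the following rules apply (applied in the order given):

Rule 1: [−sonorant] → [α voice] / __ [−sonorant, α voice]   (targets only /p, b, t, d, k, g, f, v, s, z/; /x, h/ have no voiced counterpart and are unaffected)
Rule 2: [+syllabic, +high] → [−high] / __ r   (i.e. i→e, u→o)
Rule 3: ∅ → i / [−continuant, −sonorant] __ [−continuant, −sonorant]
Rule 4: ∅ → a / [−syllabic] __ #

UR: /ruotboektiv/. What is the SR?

Rule 1 (regressive voicing assimilation): /t/ precedes the voiced obstruent /b/, so it voices to [d] by assimilation. /ruotboektiv/ → ruodboektiv.
Rule 2 (pre-rhotic lowering): no segment meets the environment; /ruodboektiv/ is unchanged.
Rule 3 (stop-cluster i-epenthesis): /d/ and /b/ form a stop–stop cluster, so [i] is inserted between them. /k/ and /t/ form a stop–stop cluster, so [i] is inserted between them. /ruodboektiv/ → ruodiboekitiv.
Rule 4 (final a-epenthesis): the form ends in the consonant /v/, so [a] is inserted word-finally. /ruodiboekitiv/ → ruodiboekitiva.

ruodiboekitiva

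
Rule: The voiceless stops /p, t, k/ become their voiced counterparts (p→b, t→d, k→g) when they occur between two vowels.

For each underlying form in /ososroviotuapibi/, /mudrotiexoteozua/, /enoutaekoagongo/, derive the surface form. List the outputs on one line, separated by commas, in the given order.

/ososroviotuapibi/: /t/ is a voiceless stop between vowels /o/ and /u/, so it voices to [d]. /p/ is a voiceless stop between vowels /a/ and /i/, so it voices to [b]. → [ososrovioduabibi].
/mudrotiexoteozua/: /t/ is a voiceless stop between vowels /o/ and /i/, so it voices to [d]. /t/ is a voiceless stop between vowels /o/ and /e/, so it voices to [d]. → [mudrodiexodeozua].
/enoutaekoagongo/: /t/ is a voiceless stop between vowels /u/ and /a/, so it voices to [d]. /k/ is a voiceless stop between vowels /e/ and /o/, so it voices to [g]. → [enoudaegoagongo].

ososrovioduabibi, mudrodiexodeozua, enoudaegoagongo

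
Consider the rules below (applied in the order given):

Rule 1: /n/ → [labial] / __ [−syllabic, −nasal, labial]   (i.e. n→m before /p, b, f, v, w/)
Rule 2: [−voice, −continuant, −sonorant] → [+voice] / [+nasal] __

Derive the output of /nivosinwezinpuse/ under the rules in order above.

Rule 1 (nasal place assimilation): /n/ precedes the labial consonant /w/, so it assimilates in place to [m]. /n/ precedes the labial consonant /p/, so it assimilates in place to [m]. /nivosinwezinpuse/ → nivosimwezimpuse.
Rule 2 (post-nasal voicing): /p/ is a voiceless stop immediately after the nasal /m/, so it voices to [b]. /nivosimwezimpuse/ → nivosimwezimbuse.

nivosimwezimbuse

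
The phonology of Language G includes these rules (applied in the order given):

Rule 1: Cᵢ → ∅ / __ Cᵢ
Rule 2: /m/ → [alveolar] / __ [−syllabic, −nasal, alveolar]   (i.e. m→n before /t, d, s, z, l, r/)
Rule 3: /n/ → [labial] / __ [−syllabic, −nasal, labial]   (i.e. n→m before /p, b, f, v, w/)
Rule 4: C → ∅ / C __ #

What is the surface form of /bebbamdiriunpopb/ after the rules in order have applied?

bebandiriumpop

Rule 1 (degemination): /bb/ is a geminate; the first /b/ deletes. /bebbamdiriunpopb/ → bebamdiriunpopb.
Rule 2 (nasal place assimilation): /m/ precedes the alveolar consonant /d/, so it assimilates in place to [n]. /bebamdiriunpopb/ → bebandiriunpopb.
Rule 3 (nasal place assimilation): /n/ precedes the labial consonant /p/, so it assimilates in place to [m]. /bebandiriunpopb/ → bebandiriumpopb.
Rule 4 (final cluster simplification): /b/ is the second consonant of a word-final cluster /pb/, so it deletes. /bebandiriumpopb/ → bebandiriumpop.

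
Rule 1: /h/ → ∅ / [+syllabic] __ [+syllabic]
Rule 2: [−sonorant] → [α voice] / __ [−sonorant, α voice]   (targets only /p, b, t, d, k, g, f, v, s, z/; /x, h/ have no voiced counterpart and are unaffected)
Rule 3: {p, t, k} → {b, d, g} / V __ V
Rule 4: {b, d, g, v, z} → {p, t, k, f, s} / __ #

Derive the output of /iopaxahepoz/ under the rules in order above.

Rule 1 (intervocalic h-deletion): /h/ occurs between vowels /a/ and /e/, so it deletes. /iopaxahepoz/ → iopaxaepoz.
Rule 2 (regressive voicing assimilation): no segment meets the environment; /iopaxaepoz/ is unchanged.
Rule 3 (intervocalic voicing): /p/ is a voiceless stop between vowels /o/ and /a/, so it voices to [b]. /p/ is a voiceless stop between vowels /e/ and /o/, so it voices to [b]. /iopaxaepoz/ → iobaxaeboz.
Rule 4 (final devoicing): /z/ is a voiced obstruent in word-final position, so it devoices to [s]. /iobaxaeboz/ → iobaxaebos.

iobaxaebos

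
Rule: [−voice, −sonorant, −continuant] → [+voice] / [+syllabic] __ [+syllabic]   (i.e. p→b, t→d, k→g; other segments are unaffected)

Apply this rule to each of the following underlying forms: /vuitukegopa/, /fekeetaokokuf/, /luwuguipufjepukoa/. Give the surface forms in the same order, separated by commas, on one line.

vuidugegoba, fegeedaogoguf, luwuguibufjebugoa

/vuitukegopa/: /t/ is a voiceless stop between vowels /i/ and /u/, so it voices to [d]. /k/ is a voiceless stop between vowels /u/ and /e/, so it voices to [g]. /p/ is a voiceless stop between vowels /o/ and /a/, so it voices to [b]. → [vuidugegoba].
/fekeetaokokuf/: /k/ is a voiceless stop between vowels /e/ and /e/, so it voices to [g]. /t/ is a voiceless stop between vowels /e/ and /a/, so it voices to [d]. /k/ is a voiceless stop between vowels /o/ and /o/, so it voices to [g]. /k/ is a voiceless stop between vowels /o/ and /u/, so it voices to [g]. → [fegeedaogoguf].
/luwuguipufjepukoa/: /p/ is a voiceless stop between vowels /i/ and /u/, so it voices to [b]. /p/ is a voiceless stop between vowels /e/ and /u/, so it voices to [b]. /k/ is a voiceless stop between vowels /u/ and /o/, so it voices to [g]. → [luwuguibufjebugoa].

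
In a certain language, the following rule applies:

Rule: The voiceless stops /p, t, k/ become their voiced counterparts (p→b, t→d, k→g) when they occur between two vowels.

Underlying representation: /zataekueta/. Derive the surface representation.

/t/ is a voiceless stop between vowels /a/ and /a/, so it voices to [d].
/k/ is a voiceless stop between vowels /e/ and /u/, so it voices to [g].
/t/ is a voiceless stop between vowels /e/ and /a/, so it voices to [d].
Surface form: [zadaegueda].

zadaegueda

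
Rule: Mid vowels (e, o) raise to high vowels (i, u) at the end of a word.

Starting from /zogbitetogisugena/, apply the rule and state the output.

No segment of /zogbitetogisugena/ meets the structural description of the rule, so the form surfaces unchanged.

zogbitetogisugena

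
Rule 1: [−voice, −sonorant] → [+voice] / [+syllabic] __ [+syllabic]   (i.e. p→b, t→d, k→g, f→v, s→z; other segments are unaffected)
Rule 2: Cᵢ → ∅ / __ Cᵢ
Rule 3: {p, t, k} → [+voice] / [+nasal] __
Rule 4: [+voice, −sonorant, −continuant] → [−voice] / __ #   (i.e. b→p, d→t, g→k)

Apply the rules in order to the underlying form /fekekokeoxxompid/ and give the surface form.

fegegogeoxombit

Rule 1 (intervocalic voicing): /k/ is a voiceless obstruent between vowels /e/ and /e/, so it voices to [g]. /k/ is a voiceless obstruent between vowels /e/ and /o/, so it voices to [g]. /k/ is a voiceless obstruent between vowels /o/ and /e/, so it voices to [g]. /fekekokeoxxompid/ → fegegogeoxxompid.
Rule 2 (degemination): /xx/ is a geminate; the first /x/ deletes. /fegegogeoxxompid/ → fegegogeoxompid.
Rule 3 (post-nasal voicing): /p/ is a voiceless stop immediately after the nasal /m/, so it voices to [b]. /fegegogeoxompid/ → fegegogeoxombid.
Rule 4 (final devoicing): /d/ is a voiced stop in word-final position, so it devoices to [t]. /fegegogeoxombid/ → fegegogeoxombit.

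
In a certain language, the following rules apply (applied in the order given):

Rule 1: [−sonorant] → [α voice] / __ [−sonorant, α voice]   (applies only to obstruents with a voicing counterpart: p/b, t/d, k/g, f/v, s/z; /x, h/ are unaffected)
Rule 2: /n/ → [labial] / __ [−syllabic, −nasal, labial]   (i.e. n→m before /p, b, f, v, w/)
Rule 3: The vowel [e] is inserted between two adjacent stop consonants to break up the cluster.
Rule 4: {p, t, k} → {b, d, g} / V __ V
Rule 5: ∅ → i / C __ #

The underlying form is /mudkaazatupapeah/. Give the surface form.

mudegaazadubabeahi

Rule 1 (regressive voicing assimilation): /d/ precedes the voiceless obstruent /k/, so it devoices to [t] by assimilation. /mudkaazatupapeah/ → mutkaazatupapeah.
Rule 2 (nasal place assimilation): no segment meets the environment; /mutkaazatupapeah/ is unchanged.
Rule 3 (stop-cluster e-epenthesis): /t/ and /k/ form a stop–stop cluster, so [e] is inserted between them. /mutkaazatupapeah/ → mutekaazatupapeah.
Rule 4 (intervocalic voicing): /t/ is a voiceless stop between vowels /u/ and /e/, so it voices to [d]. /k/ is a voiceless stop between vowels /e/ and /a/, so it voices to [g]. /t/ is a voiceless stop between vowels /a/ and /u/, so it voices to [d]. /p/ is a voiceless stop between vowels /u/ and /a/, so it voices to [b]. /p/ is a voiceless stop between vowels /a/ and /e/, so it voices to [b]. /mutekaazatupapeah/ → mudegaazadubabeah.
Rule 5 (final i-epenthesis): the form ends in the consonant /h/, so [i] is inserted word-finally. /mudegaazadubabeah/ → mudegaazadubabeahi.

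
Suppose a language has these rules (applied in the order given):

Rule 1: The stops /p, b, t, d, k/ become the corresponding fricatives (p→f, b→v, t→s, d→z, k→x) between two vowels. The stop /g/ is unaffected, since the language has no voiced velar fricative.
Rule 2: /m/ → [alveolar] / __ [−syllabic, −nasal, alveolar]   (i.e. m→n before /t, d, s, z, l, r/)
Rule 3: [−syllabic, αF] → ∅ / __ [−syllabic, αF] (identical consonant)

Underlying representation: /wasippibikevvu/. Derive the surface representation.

Rule 1 (intervocalic spirantization): /b/ is a stop between vowels /i/ and /i/, so it spirantizes to the fricative [v]. /k/ is a stop between vowels /i/ and /e/, so it spirantizes to the fricative [x]. /wasippibikevvu/ → wasippivixevvu.
Rule 2 (nasal place assimilation): no segment meets the environment; /wasippivixevvu/ is unchanged.
Rule 3 (degemination): /pp/ is a geminate; the first /p/ deletes. /vv/ is a geminate; the first /v/ deletes. /wasippivixevvu/ → wasipivixevu.

wasipivixevu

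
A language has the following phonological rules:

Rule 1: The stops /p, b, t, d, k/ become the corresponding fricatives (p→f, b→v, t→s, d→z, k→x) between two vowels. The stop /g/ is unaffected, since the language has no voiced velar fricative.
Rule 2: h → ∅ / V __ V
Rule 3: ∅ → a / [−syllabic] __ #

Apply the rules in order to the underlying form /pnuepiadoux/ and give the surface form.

pnuefiazouxa

Rule 1 (intervocalic spirantization): /p/ is a stop between vowels /e/ and /i/, so it spirantizes to the fricative [f]. /d/ is a stop between vowels /a/ and /o/, so it spirantizes to the fricative [z]. /pnuepiadoux/ → pnuefiazoux.
Rule 2 (intervocalic h-deletion): no segment meets the environment; /pnuefiazoux/ is unchanged.
Rule 3 (final a-epenthesis): the form ends in the consonant /x/, so [a] is inserted word-finally. /pnuefiazoux/ → pnuefiazouxa.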